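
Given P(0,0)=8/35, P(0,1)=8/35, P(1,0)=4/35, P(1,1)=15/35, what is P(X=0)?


P(X=0) = P(0,0)+P(0,1) = 8/35 + 8/35 = 16/35

16/35


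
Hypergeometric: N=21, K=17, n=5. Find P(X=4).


P(X=4) = C(17,4)*C(4,1) / C(21,5)
= 2380*4 / 20349
= 9520/20349 = 80/171

80/171


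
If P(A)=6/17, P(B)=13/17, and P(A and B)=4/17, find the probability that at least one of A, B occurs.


P(A∪B) = P(A) + P(B) - P(A∩B)
= 6/17 + 13/17 - 4/17 = 15/17

15/17


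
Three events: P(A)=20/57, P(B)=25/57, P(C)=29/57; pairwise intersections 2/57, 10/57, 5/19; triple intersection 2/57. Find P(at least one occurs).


P(A∪B∪C) = P(A)+P(B)+P(C) - P(AB)-P(AC)-P(BC) + P(ABC)
= 20/57+25/57+29/57 - 2/57-10/57-5/19 + 2/57
= 49/57

49/57


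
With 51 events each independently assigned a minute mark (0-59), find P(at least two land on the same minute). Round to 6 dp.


P(all different) = prod((60-i)/60 for i=0..50) = 0.000000
P(at least one match) = 1 - 0.000000 = 1.000000

1.000000


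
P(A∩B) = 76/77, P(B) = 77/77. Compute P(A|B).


P(A|B) = P(A∩B)/P(B) = (76/77)/(77/77) = 76/77

76/77


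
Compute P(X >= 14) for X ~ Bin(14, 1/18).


P(X>=14) = P(X=14)
= 1/374813367582081024
= 1/374813367582081024

1/374813367582081024


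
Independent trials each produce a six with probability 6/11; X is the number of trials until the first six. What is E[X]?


For geometric (trials until first success), E[X] = 1/p = 1/(6/11) = 11/6

11/6


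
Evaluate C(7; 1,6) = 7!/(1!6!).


7! = 5040
Denominator: 1!=1 * 6!=720
Coefficient = 5040 / 720 = 7

7


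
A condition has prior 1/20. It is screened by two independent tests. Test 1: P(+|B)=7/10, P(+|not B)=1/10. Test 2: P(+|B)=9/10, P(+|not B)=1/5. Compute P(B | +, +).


After test 1: P(+) = 7/10*1/20 + 1/10*19/20 = 13/100
P(B|+) = (7/200)/(13/100) = 7/26
After test 2 (use post1 as new prior): P(+) = 9/10*7/26 + 1/5*19/26 = 101/260
P(B|+,+) = (63/260)/(101/260) = 63/101

63/101


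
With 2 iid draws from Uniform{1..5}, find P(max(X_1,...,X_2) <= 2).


P(max <= 2) = P(all X_i <= 2) = (P(X_1 <= 2))^2
= (2/5)^2 = 4/25

4/25


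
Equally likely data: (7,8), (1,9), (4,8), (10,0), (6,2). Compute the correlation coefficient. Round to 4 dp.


Cov(X,Y) = -8.4400, Var(X) = 9.0400, Var(Y) = 13.4400
rho = Cov/(sqrt(VarX)*sqrt(VarY)) = -0.7657

-0.7657


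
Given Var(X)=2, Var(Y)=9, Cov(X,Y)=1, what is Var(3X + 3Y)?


Var(3X + 3Y) = 3^2*Var(X) + 3^2*Var(Y) + 2*3*3*Cov(X,Y)
= 9*2 + 9*9 + 18*1
= 18 + 81 + 18 = 117

117


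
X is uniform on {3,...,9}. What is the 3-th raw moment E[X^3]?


E[X^3] = (1/7) * sum(x^3 for x=3..9)
= 2016/7 = 288

288


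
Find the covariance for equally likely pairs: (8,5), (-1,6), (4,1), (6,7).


E[X]=17/4, E[Y]=19/4, E[XY]=20
Cov(X,Y) = E[XY] - E[X]E[Y] = 20 - 17/4*19/4 = -3/16

-3/16


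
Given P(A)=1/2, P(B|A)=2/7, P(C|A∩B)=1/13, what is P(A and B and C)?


P(A∩B∩C) = P(A) * P(B|A) * P(C|A∩B)
= 1/2 * 2/7 * 1/13
= 1/7 * 1/13 = 1/91

1/91


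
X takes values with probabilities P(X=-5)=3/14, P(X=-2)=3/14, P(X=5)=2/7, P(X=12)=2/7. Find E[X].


E[X] = sum(x * P(x))
= -5*3/14 - 2*3/14 + 5*2/7 + 12*2/7
= 47/14

47/14


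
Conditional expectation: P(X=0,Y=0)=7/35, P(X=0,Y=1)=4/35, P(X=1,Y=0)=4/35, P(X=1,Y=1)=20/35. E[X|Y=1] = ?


P(Y=1) = 24/35
E[X|Y=1] = (0*4 + 1*20)/24 = 20/24 = 5/6

5/6


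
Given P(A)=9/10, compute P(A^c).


P(A') = 1 - P(A) = 1 - 9/10 = 1/10

1/10


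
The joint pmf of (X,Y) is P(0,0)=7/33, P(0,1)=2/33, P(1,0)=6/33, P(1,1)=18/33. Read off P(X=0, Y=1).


Read from table: P(X=0, Y=1) = 2/33

2/33


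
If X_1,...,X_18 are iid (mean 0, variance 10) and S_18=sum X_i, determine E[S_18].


E[S_n] = n*E[X_1] = 18*0 = 0

0


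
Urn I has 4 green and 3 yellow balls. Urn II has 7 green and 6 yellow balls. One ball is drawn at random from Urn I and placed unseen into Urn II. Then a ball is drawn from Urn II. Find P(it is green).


P(transfer green) = 4/7; P(transfer yellow) = 3/7
If green transferred: Urn II has 8 green of 14, so P(green|green moved) = 4/7
If yellow transferred: Urn II has 7 green of 14, so P(green|yellow moved) = 1/2
By total probability: P(green) = 4/7*4/7 + 3/7*1/2 = 53/98

53/98


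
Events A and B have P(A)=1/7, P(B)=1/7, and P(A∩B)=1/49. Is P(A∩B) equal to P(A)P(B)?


P(A)*P(B) = 1/7*1/7 = 1/49
P(A∩B) = 1/49, which equals P(A)P(B), so independent

Yes, A and B are independent


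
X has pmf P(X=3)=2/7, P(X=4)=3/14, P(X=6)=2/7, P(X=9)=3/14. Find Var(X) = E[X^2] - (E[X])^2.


E[X] = 75/14, E[X^2] = 471/14
Var(X) = E[X^2] - (E[X])^2 = 471/14 - (75/14)^2 = 969/196

969/196


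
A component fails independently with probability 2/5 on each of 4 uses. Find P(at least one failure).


P(at least one) = 1 - P(none)
P(none) = (1 - 2/5)^4 = (3/5)^4 = 81/625
P(at least one) = 1 - 81/625 = 544/625

544/625


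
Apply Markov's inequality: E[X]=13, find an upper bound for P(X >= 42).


Markov: P(X >= a) <= E[X]/a
P(X >= 42) <= 13/42

13/42


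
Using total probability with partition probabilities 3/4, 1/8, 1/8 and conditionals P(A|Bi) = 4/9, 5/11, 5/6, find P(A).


P(A) = P(A|B1)P(B1) + P(A|B2)P(B2) + P(A|B3)P(B3)
= 4/9*3/4 + 5/11*1/8 + 5/6*1/8
= 1/3 + 5/88 + 5/48 = 87/176

87/176


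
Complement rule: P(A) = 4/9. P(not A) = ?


P(A') = 1 - P(A) = 1 - 4/9 = 5/9

5/9


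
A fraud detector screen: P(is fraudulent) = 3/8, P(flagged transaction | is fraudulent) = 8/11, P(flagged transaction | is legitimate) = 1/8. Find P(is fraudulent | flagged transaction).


P(A) = P(A|B)P(B) + P(A|B')P(B') = 8/11*3/8 + 1/8*5/8 = 247/704
P(B|A) = P(A|B)P(B)/P(A) = (3/11)/(247/704) = 192/247

192/247


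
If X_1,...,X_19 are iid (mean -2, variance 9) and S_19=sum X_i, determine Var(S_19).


By independence, Var(S_n) = n*Var(X_1) = 19*9 = 171

171


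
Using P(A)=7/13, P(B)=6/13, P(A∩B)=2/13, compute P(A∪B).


P(A∪B) = P(A) + P(B) - P(A∩B)
= 7/13 + 6/13 - 2/13 = 11/13

11/13


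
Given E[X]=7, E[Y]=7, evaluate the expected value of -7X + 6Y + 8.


E[-7X + 6Y + 8] = -7*E[X] + 6*E[Y] + 8
= (-7)*(7) + (6)*(7) + (8)
= -49 + 42 + 8 = 1

1


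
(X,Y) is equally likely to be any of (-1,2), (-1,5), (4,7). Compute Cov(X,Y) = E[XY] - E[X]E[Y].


E[X]=2/3, E[Y]=14/3, E[XY]=7
Cov(X,Y) = E[XY] - E[X]E[Y] = 7 - 2/3*14/3 = 35/9

35/9


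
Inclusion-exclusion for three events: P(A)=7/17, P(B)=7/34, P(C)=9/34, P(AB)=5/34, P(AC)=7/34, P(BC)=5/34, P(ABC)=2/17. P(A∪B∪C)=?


P(A∪B∪C) = P(A)+P(B)+P(C) - P(AB)-P(AC)-P(BC) + P(ABC)
= 7/17+7/34+9/34 - 5/34-7/34-5/34 + 2/17
= 1/2

1/2


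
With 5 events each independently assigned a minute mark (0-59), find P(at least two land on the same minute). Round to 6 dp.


P(all different) = prod((60-i)/60 for i=0..4) = 0.842826
P(at least one match) = 1 - 0.842826 = 0.157174

0.157174


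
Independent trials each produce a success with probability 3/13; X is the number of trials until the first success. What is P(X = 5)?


P(X=5) = (1-p)^4 * p = (10/13)^4 * 3/13
= 10000/28561 * 3/13 = 30000/371293

30000/371293


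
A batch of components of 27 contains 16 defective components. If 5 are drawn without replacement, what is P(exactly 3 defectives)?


P(X=3) = C(16,3)*C(11,2) / C(27,5)
= 560*55 / 80730
= 30800/80730 = 3080/8073

3080/8073


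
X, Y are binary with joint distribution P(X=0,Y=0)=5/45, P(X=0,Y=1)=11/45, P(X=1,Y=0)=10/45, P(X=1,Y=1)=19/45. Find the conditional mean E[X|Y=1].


P(Y=1) = 30/45
E[X|Y=1] = (0*11 + 1*19)/30 = 19/30

19/30


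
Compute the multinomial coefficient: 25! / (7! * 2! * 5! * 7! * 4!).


25! = 15511210043330985984000000
Denominator: 7!=5040 * 2!=2 * 5!=120 * 7!=5040 * 4!=24
Coefficient = 15511210043330985984000000 / 146313216000 = 106013731824000

106013731824000


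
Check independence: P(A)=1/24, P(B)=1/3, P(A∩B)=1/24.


P(A)*P(B) = 1/24*1/3 = 1/72
P(A∩B) = 1/24 != 1/72, so not independent

No, A and B are not independent


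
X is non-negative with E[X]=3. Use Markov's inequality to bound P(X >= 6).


Markov: P(X >= a) <= E[X]/a
P(X >= 6) <= 3/6 = 1/2

1/2


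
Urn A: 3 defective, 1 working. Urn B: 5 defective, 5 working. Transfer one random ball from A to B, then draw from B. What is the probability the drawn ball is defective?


P(transfer defective) = 3/4; P(transfer working) = 1/4
If defective transferred: Urn II has 6 defective of 11, so P(defective|defective moved) = 6/11
If working transferred: Urn II has 5 defective of 11, so P(defective|working moved) = 5/11
By total probability: P(defective) = 3/4*6/11 + 1/4*5/11 = 23/44

23/44


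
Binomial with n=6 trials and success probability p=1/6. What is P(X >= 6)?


P(X>=6) = P(X=6)
= 1/46656
= 1/46656

1/46656


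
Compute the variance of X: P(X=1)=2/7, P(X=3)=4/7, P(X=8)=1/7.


E[X] = 22/7, E[X^2] = 102/7
Var(X) = E[X^2] - (E[X])^2 = 102/7 - (22/7)^2 = 230/49

230/49


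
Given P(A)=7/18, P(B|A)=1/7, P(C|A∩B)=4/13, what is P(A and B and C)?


P(A∩B∩C) = P(A) * P(B|A) * P(C|A∩B)
= 7/18 * 1/7 * 4/13
= 1/18 * 4/13 = 2/117

2/117


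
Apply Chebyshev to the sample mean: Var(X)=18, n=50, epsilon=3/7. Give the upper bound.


Var(Xbar) = Var(X)/n = 18/50
Chebyshev: P(|Xbar-mu| >= 3/7) <= Var(Xbar)/(3/7)^2 = (9/25)/(9/49) = 49/25
Bound exceeds 1, so trivial bound: 1

1


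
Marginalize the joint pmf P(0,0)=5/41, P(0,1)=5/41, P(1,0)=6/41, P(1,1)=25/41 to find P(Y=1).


P(Y=1) = P(0,1)+P(1,1) = 5/41 + 25/41 = 30/41

30/41


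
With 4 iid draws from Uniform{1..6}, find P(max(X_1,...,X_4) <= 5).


P(max <= 5) = P(all X_i <= 5) = (P(X_1 <= 5))^4
= (5/6)^4 = 625/1296

625/1296


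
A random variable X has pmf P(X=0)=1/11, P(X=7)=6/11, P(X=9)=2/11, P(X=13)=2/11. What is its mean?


E[X] = sum(x * P(x))
= 0*1/11 + 7*6/11 + 9*2/11 + 13*2/11
= 86/11

86/11


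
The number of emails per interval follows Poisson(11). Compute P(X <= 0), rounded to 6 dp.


P(X<=0) = e^(-11)*11^0/0!
≈ 0.0000167017
≈ 0.000017

0.000017


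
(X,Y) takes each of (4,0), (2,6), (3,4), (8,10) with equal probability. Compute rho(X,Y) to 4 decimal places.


Cov(X,Y) = 4.7500, Var(X) = 5.1875, Var(Y) = 13.0000
rho = Cov/(sqrt(VarX)*sqrt(VarY)) = 0.5784

0.5784


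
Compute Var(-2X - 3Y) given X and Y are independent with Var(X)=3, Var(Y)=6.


Independence => Cov(X,Y)=0
Var(-2X - 3Y) = (-2)^2*Var(X) + (-3)^2*Var(Y)
= 4*3 + 9*6 = 66

66


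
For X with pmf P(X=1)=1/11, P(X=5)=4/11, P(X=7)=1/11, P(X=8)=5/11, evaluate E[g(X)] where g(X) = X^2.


E[X^2] = sum(g(x)*P(x))
= 1*1/11 + 25*4/11 + 49*1/11 + 64*5/11
= 470/11

470/11


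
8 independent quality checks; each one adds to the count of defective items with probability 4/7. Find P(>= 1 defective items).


P(at least one) = 1 - P(none)
P(none) = (1 - 4/7)^8 = (3/7)^8 = 6561/5764801
P(at least one) = 1 - 6561/5764801 = 5758240/5764801

5758240/5764801


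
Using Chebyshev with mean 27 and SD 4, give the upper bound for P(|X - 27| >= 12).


k = 12/4 = 3
Chebyshev: P(|X-mu| >= k*sigma) <= 1/k^2 = 1/3^2 = 1/9

1/9


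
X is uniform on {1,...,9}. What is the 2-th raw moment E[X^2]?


E[X^2] = (1/9) * sum(x^2 for x=1..9)
= 285/9 = 95/3

95/3


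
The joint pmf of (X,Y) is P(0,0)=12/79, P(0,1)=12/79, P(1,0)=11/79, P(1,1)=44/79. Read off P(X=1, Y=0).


Read from table: P(X=1, Y=0) = 11/79

11/79


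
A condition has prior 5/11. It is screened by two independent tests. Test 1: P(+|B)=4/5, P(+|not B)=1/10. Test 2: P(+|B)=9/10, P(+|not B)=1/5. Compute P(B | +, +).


After test 1: P(+) = 4/5*5/11 + 1/10*6/11 = 23/55
P(B|+) = (4/11)/(23/55) = 20/23
After test 2 (use post1 as new prior): P(+) = 9/10*20/23 + 1/5*3/23 = 93/115
P(B|+,+) = (18/23)/(93/115) = 30/31

30/31


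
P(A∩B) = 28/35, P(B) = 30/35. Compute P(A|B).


P(A|B) = P(A∩B)/P(B) = (28/35)/(30/35) = 28/30 = 14/15

14/15


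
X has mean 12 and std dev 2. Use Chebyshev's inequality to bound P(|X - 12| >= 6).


k = 6/2 = 3
Chebyshev: P(|X-mu| >= k*sigma) <= 1/k^2 = 1/3^2 = 1/9

1/9


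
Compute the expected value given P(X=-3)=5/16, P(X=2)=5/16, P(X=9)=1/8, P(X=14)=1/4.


E[X] = sum(x * P(x))
= -3*5/16 + 2*5/16 + 9*1/8 + 14*1/4
= 69/16

69/16


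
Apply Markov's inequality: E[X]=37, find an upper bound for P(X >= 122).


Markov: P(X >= a) <= E[X]/a
P(X >= 122) <= 37/122

37/122


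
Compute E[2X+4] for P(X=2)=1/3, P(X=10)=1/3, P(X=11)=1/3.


E[2X+4] = sum(g(x)*P(x))
= 8*1/3 + 24*1/3 + 26*1/3
= 58/3

58/3


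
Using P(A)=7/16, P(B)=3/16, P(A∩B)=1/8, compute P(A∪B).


P(A∪B) = P(A) + P(B) - P(A∩B)
= 7/16 + 3/16 - 1/8 = 1/2

1/2


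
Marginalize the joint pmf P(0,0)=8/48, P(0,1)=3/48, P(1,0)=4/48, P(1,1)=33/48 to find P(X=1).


P(X=1) = P(1,0)+P(1,1) = 4/48 + 33/48 = 37/48

37/48


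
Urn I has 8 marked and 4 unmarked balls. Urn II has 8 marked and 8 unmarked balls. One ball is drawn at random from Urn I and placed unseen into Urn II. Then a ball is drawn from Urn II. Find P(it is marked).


P(transfer marked) = 8/12 = 2/3; P(transfer unmarked) = 1/3
If marked transferred: Urn II has 9 marked of 17, so P(marked|marked moved) = 9/17
If unmarked transferred: Urn II has 8 marked of 17, so P(marked|unmarked moved) = 8/17
By total probability: P(marked) = 2/3*9/17 + 1/3*8/17 = 26/51

26/51


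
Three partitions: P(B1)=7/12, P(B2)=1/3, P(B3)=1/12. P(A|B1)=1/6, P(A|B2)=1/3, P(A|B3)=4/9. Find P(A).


P(A) = P(A|B1)P(B1) + P(A|B2)P(B2) + P(A|B3)P(B3)
= 1/6*7/12 + 1/3*1/3 + 4/9*1/12
= 7/72 + 1/9 + 1/27 = 53/216

53/216


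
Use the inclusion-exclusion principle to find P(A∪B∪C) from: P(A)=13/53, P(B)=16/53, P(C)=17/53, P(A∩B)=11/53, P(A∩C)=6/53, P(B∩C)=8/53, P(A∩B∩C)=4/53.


P(A∪B∪C) = P(A)+P(B)+P(C) - P(AB)-P(AC)-P(BC) + P(ABC)
= 13/53+16/53+17/53 - 11/53-6/53-8/53 + 4/53
= 25/53

25/53


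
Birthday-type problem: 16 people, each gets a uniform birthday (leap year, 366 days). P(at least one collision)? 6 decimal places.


P(all different) = prod((366-i)/366 for i=0..15) = 0.717059
P(at least one match) = 1 - 0.717059 = 0.282941

0.282941


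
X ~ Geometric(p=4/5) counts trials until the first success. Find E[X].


For geometric (trials until first success), E[X] = 1/p = 1/(4/5) = 5/4

5/4


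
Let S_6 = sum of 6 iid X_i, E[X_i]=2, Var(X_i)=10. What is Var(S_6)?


By independence, Var(S_n) = n*Var(X_1) = 6*10 = 60

60


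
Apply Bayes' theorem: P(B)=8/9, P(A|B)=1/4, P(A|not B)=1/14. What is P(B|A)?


P(A) = P(A|B)P(B) + P(A|B')P(B') = 1/4*8/9 + 1/14*1/9 = 29/126
P(B|A) = P(A|B)P(B)/P(A) = (2/9)/(29/126) = 28/29

28/29


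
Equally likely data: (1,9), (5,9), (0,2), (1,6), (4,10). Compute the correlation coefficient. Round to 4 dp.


Cov(X,Y) = 4.1600, Var(X) = 3.7600, Var(Y) = 8.5600
rho = Cov/(sqrt(VarX)*sqrt(VarY)) = 0.7333

0.7333


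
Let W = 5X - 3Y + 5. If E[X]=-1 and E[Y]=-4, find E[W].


E[5X - 3Y + 5] = 5*E[X] - 3*E[Y] + 5
= (5)*(-1) + (-3)*(-4) + (5)
= -5 + 12 + 5 = 12

12


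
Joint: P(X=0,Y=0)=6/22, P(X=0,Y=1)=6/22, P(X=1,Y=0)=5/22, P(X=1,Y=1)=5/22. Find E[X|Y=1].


P(Y=1) = 11/22
E[X|Y=1] = (0*6 + 1*5)/11 = 5/11

5/11


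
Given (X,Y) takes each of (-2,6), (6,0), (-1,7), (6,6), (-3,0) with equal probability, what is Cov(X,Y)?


E[X]=6/5, E[Y]=19/5, E[XY]=17/5
Cov(X,Y) = E[XY] - E[X]E[Y] = 17/5 - 6/5*19/5 = -29/25

-29/25


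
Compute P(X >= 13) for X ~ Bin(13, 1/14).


P(X>=13) = P(X=13)
= 1/793714773254144
= 1/793714773254144

1/793714773254144


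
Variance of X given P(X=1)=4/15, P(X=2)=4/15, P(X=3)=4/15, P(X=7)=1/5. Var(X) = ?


E[X] = 3, E[X^2] = 203/15
Var(X) = E[X^2] - (E[X])^2 = 203/15 - (3)^2 = 68/15

68/15


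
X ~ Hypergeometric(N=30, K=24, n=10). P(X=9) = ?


P(X=9) = C(24,9)*C(6,1) / C(30,10)
= 1307504*6 / 30045015
= 7845024/30045015 = 10336/39585

10336/39585


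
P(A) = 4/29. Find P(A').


P(A') = 1 - P(A) = 1 - 4/29 = 25/29

25/29


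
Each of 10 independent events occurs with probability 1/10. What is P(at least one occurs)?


P(at least one) = 1 - P(none)
P(none) = (1 - 1/10)^10 = (9/10)^10 = 3486784401/10000000000
P(at least one) = 1 - 3486784401/10000000000 = 6513215599/10000000000

6513215599/10000000000


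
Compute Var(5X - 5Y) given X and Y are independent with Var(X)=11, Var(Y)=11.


Independence => Cov(X,Y)=0
Var(5X - 5Y) = 5^2*Var(X) + (-5)^2*Var(Y)
= 25*11 + 25*11 = 550

550


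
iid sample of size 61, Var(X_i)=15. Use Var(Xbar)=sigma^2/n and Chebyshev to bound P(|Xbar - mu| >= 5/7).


Var(Xbar) = Var(X)/n = 15/61
Chebyshev: P(|Xbar-mu| >= 5/7) <= Var(Xbar)/(5/7)^2 = (15/61)/(25/49) = 147/305

147/305


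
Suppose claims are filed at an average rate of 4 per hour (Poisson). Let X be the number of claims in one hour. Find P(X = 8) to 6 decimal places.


P(X=8) = e^(-4) * 4^8 / 8!
≈ 0.01831563889 * 65536 / 40320
≈ 0.029770

0.029770


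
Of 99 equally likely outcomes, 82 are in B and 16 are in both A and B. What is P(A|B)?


P(A|B) = P(A∩B)/P(B) = (16/99)/(82/99) = 16/82 = 8/41

8/41


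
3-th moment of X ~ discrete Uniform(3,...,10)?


E[X^3] = (1/8) * sum(x^3 for x=3..10)
= 3016/8 = 377

377


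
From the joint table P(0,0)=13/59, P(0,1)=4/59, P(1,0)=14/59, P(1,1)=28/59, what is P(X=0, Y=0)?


Read from table: P(X=0, Y=0) = 13/59

13/59


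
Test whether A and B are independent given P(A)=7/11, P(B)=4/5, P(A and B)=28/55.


P(A)*P(B) = 7/11*4/5 = 28/55
P(A∩B) = 28/55, which equals P(A)P(B), so independent

Yes, A and B are independent


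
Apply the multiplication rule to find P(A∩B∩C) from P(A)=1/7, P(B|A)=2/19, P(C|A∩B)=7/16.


P(A∩B∩C) = P(A) * P(B|A) * P(C|A∩B)
= 1/7 * 2/19 * 7/16
= 2/133 * 7/16 = 1/152

1/152


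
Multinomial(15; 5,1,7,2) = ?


15! = 1307674368000
Denominator: 5!=120 * 1!=1 * 7!=5040 * 2!=2
Coefficient = 1307674368000 / 1209600 = 1081080

1081080


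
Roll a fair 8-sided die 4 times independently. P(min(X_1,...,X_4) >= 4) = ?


P(min >= 4) = P(all X_i >= 4) = (P(X_1 >= 4))^4
= (5/8)^4 = 625/4096

625/4096


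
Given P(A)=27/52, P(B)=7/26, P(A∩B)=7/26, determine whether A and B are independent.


P(A)*P(B) = 27/52*7/26 = 189/1352
P(A∩B) = 7/26 != 189/1352, so not independent

No, A and B are not independent


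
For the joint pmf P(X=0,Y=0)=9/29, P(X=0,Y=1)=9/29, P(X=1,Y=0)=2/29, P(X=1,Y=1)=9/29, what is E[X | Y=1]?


P(Y=1) = 18/29
E[X|Y=1] = (0*9 + 1*9)/18 = 9/18 = 1/2

1/2


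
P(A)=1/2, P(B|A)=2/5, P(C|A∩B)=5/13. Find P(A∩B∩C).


P(A∩B∩C) = P(A) * P(B|A) * P(C|A∩B)
= 1/2 * 2/5 * 5/13
= 1/5 * 5/13 = 1/13

1/13


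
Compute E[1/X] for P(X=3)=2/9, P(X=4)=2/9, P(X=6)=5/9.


E[1/X] = sum(g(x)*P(x))
= 1/3*2/9 + 1/4*2/9 + 1/6*5/9
= 2/9

2/9


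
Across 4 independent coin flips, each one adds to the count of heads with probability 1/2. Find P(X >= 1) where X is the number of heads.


P(X>=1) = P(X=1) + P(X=2) + P(X=3) + P(X=4)
= 1/4 + 3/8 + 1/4 + 1/16
= 15/16

15/16


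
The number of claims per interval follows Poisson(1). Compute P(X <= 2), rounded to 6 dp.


P(X<=2) = e^(-1)*1^0/0! + e^(-1)*1^1/1! + e^(-1)*1^2/2!
≈ 0.3678794412 + 0.3678794412 + 0.1839397206
= 0.9196986030
≈ 0.919699

0.919699


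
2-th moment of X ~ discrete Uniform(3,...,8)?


E[X^2] = (1/6) * sum(x^2 for x=3..8)
= 199/6

199/6


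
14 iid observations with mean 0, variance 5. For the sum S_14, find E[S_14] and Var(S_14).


E[S_n] = n*mu = 14*0 = 0
Var(S_n) = n*sigma^2 = 14*5 = 70

E[S_14]=0, Var(S_14)=70


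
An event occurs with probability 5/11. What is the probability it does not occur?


P(A') = 1 - P(A) = 1 - 5/11 = 6/11

6/11


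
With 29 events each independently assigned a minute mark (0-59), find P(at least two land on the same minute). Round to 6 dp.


P(all different) = prod((60-i)/60 for i=0..28) = 0.000275
P(at least one match) = 1 - 0.000275 = 0.999725

0.999725


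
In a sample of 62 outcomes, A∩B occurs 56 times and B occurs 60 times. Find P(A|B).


P(A|B) = P(A∩B)/P(B) = (56/62)/(60/62) = 56/60 = 14/15

14/15


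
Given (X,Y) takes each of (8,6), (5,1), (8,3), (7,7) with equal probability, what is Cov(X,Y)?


E[X]=7, E[Y]=17/4, E[XY]=63/2
Cov(X,Y) = E[XY] - E[X]E[Y] = 63/2 - 7*17/4 = 7/4

7/4


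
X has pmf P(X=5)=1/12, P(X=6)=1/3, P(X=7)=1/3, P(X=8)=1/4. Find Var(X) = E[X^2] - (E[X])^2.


E[X] = 27/4, E[X^2] = 557/12
Var(X) = E[X^2] - (E[X])^2 = 557/12 - (27/4)^2 = 41/48

41/48


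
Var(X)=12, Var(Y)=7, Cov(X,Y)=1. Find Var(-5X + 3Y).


Var(-5X + 3Y) = (-5)^2*Var(X) + 3^2*Var(Y) + 2*(-5)*3*Cov(X,Y)
= 25*12 + 9*7 - 30*1
= 300 + 63 - 30 = 333

333


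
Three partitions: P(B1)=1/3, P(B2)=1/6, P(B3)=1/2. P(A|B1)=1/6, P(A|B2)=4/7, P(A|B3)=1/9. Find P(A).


P(A) = P(A|B1)P(B1) + P(A|B2)P(B2) + P(A|B3)P(B3)
= 1/6*1/3 + 4/7*1/6 + 1/9*1/2
= 1/18 + 2/21 + 1/18 = 13/63

13/63


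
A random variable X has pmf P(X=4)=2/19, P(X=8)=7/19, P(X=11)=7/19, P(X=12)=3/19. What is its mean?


E[X] = sum(x * P(x))
= 4*2/19 + 8*7/19 + 11*7/19 + 12*3/19
= 177/19

177/19


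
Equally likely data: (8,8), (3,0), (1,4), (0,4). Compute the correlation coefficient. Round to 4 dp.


Cov(X,Y) = 5.0000, Var(X) = 9.5000, Var(Y) = 8.0000
rho = Cov/(sqrt(VarX)*sqrt(VarY)) = 0.5735

0.5735


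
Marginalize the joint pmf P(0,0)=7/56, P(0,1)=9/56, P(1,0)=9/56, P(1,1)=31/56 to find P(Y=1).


P(Y=1) = P(0,1)+P(1,1) = 9/56 + 31/56 = 40/56 = 5/7

5/7


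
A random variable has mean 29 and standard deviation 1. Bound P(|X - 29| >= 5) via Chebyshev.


k = 5/1 = 5
Chebyshev: P(|X-mu| >= k*sigma) <= 1/k^2 = 1/5^2 = 1/25

1/25


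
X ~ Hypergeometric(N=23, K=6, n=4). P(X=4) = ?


P(X=4) = C(6,4)*C(17,0) / C(23,4)
= 15*1 / 8855
= 15/8855 = 3/1771

3/1771


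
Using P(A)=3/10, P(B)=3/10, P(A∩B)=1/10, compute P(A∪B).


P(A∪B) = P(A) + P(B) - P(A∩B)
= 3/10 + 3/10 - 1/10 = 1/2

1/2


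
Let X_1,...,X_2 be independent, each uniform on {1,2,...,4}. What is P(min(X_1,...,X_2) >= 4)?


P(min >= 4) = P(all X_i >= 4) = (P(X_1 >= 4))^2
= (1/4)^2 = 1/16

1/16


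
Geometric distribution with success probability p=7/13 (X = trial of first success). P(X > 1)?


P(X > 1) = P(first 1 trials all fail) = (1-p)^1 = (6/13)^1 = 6/13

6/13


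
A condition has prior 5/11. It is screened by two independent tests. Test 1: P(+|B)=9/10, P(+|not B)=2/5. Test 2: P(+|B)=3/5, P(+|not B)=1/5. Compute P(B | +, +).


After test 1: P(+) = 9/10*5/11 + 2/5*6/11 = 69/110
P(B|+) = (9/22)/(69/110) = 15/23
After test 2 (use post1 as new prior): P(+) = 3/5*15/23 + 1/5*8/23 = 53/115
P(B|+,+) = (9/23)/(53/115) = 45/53

45/53


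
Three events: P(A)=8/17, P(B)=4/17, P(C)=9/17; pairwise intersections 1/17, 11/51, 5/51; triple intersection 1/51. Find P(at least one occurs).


P(A∪B∪C) = P(A)+P(B)+P(C) - P(AB)-P(AC)-P(BC) + P(ABC)
= 8/17+4/17+9/17 - 1/17-11/51-5/51 + 1/51
= 15/17

15/17


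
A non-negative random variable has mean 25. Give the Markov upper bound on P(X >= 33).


Markov: P(X >= a) <= E[X]/a
P(X >= 33) <= 25/33

25/33


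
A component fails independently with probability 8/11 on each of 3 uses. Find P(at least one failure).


P(at least one) = 1 - P(none)
P(none) = (1 - 8/11)^3 = (3/11)^3 = 27/1331
P(at least one) = 1 - 27/1331 = 1304/1331

1304/1331


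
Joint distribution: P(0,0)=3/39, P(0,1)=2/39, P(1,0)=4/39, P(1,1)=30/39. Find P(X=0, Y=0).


Read from table: P(X=0, Y=0) = 3/39 = 1/13

1/13


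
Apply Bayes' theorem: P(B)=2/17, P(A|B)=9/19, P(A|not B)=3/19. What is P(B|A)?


P(A) = P(A|B)P(B) + P(A|B')P(B') = 9/19*2/17 + 3/19*15/17 = 63/323
P(B|A) = P(A|B)P(B)/P(A) = (18/323)/(63/323) = 2/7

2/7


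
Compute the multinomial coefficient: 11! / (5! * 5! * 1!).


11! = 39916800
Denominator: 5!=120 * 5!=120 * 1!=1
Coefficient = 39916800 / 14400 = 2772

2772


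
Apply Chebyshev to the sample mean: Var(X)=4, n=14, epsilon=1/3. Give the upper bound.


Var(Xbar) = Var(X)/n = 4/14
Chebyshev: P(|Xbar-mu| >= 1/3) <= Var(Xbar)/(1/3)^2 = (2/7)/(1/9) = 18/7
Bound exceeds 1, so trivial bound: 1

1


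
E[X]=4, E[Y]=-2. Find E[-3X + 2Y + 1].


E[-3X + 2Y + 1] = -3*E[X] + 2*E[Y] + 1
= (-3)*(4) + (2)*(-2) + (1)
= -12 - 4 + 1 = -15

-15


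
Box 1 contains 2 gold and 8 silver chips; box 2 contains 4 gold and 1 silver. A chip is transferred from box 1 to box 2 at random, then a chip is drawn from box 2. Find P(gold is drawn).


P(transfer gold) = 2/10 = 1/5; P(transfer silver) = 4/5
If gold transferred: Urn II has 5 gold of 6, so P(gold|gold moved) = 5/6
If silver transferred: Urn II has 4 gold of 6, so P(gold|silver moved) = 2/3
By total probability: P(gold) = 1/5*5/6 + 4/5*2/3 = 7/10

7/10


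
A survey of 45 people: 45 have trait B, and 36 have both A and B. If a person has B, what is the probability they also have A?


P(A|B) = P(A∩B)/P(B) = (36/45)/(45/45) = 36/45 = 4/5

4/5


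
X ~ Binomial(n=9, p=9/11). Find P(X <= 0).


P(X<=0) = P(X=0)
= 512/2357947691
= 512/2357947691

512/2357947691


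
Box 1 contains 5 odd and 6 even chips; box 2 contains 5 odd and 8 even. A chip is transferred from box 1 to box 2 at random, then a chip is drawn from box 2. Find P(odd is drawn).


P(transfer odd) = 5/11; P(transfer even) = 6/11
If odd transferred: Urn II has 6 odd of 14, so P(odd|odd moved) = 3/7
If even transferred: Urn II has 5 odd of 14, so P(odd|even moved) = 5/14
By total probability: P(odd) = 5/11*3/7 + 6/11*5/14 = 30/77

30/77


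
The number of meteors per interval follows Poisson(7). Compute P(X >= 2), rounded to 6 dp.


P(X>=2) = 1 - P(X<=1) = 1 - (e^(-7)*7^0/0! + e^(-7)*7^1/1!)
≈ 1 - (0.0009118820 + 0.0063831738)
= 1 - 0.0072950558 = 0.9927049442
≈ 0.992705

0.992705


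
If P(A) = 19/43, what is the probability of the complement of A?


P(A') = 1 - P(A) = 1 - 19/43 = 24/43

24/43


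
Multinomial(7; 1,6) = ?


7! = 5040
Denominator: 1!=1 * 6!=720
Coefficient = 5040 / 720 = 7

7


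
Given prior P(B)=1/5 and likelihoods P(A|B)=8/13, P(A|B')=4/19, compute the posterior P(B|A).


P(A) = P(A|B)P(B) + P(A|B')P(B') = 8/13*1/5 + 4/19*4/5 = 72/247
P(B|A) = P(A|B)P(B)/P(A) = (8/65)/(72/247) = 19/45

19/45


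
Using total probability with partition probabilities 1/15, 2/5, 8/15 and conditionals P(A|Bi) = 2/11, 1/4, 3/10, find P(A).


P(A) = P(A|B1)P(B1) + P(A|B2)P(B2) + P(A|B3)P(B3)
= 2/11*1/15 + 1/4*2/5 + 3/10*8/15
= 2/165 + 1/10 + 4/25 = 449/1650

449/1650


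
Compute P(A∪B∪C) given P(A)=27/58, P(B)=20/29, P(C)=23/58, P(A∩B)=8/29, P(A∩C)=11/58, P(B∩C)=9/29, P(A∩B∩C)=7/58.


P(A∪B∪C) = P(A)+P(B)+P(C) - P(AB)-P(AC)-P(BC) + P(ABC)
= 27/58+20/29+23/58 - 8/29-11/58-9/29 + 7/58
= 26/29

26/29


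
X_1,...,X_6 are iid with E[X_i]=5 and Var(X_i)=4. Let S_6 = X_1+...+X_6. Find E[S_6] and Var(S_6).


E[S_n] = n*mu = 6*5 = 30
Var(S_n) = n*sigma^2 = 6*4 = 24

E[S_6]=30, Var(S_6)=24


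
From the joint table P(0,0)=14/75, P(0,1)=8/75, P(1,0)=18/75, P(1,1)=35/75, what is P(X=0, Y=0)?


Read from table: P(X=0, Y=0) = 14/75

14/75


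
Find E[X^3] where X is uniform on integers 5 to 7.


E[X^3] = (1/3) * sum(x^3 for x=5..7)
= 684/3 = 228

228


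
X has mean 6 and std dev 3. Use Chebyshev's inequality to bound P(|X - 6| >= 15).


k = 15/3 = 5
Chebyshev: P(|X-mu| >= k*sigma) <= 1/k^2 = 1/5^2 = 1/25

1/25


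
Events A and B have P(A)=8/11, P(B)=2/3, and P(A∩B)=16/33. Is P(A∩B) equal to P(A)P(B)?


P(A)*P(B) = 8/11*2/3 = 16/33
P(A∩B) = 16/33, which equals P(A)P(B), so independent

Yes, A and B are independent


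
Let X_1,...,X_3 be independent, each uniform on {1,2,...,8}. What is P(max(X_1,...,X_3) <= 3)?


P(max <= 3) = P(all X_i <= 3) = (P(X_1 <= 3))^3
= (3/8)^3 = 27/512

27/512


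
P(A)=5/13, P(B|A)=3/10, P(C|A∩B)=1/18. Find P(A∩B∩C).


P(A∩B∩C) = P(A) * P(B|A) * P(C|A∩B)
= 5/13 * 3/10 * 1/18
= 3/26 * 1/18 = 1/156

1/156


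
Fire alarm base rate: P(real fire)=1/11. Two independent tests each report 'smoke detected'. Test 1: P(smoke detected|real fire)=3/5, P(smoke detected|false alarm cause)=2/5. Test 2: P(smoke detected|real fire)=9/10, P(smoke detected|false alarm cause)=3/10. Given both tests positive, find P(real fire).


After test 1: P(+) = 3/5*1/11 + 2/5*10/11 = 23/55
P(B|+) = (3/55)/(23/55) = 3/23
After test 2 (use post1 as new prior): P(+) = 9/10*3/23 + 3/10*20/23 = 87/230
P(B|+,+) = (27/230)/(87/230) = 9/29

9/29


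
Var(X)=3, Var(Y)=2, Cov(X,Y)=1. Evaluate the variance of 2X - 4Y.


Var(2X - 4Y) = 2^2*Var(X) + (-4)^2*Var(Y) + 2*2*(-4)*Cov(X,Y)
= 4*3 + 16*2 - 16*1
= 12 + 32 - 16 = 28

28


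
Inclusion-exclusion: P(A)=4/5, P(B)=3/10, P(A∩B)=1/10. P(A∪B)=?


P(A∪B) = P(A) + P(B) - P(A∩B)
= 4/5 + 3/10 - 1/10 = 1

1


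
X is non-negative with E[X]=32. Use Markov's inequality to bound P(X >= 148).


Markov: P(X >= a) <= E[X]/a
P(X >= 148) <= 32/148 = 8/37

8/37


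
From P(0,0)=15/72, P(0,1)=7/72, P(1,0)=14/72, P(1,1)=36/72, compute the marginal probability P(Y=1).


P(Y=1) = P(0,1)+P(1,1) = 7/72 + 36/72 = 43/72

43/72


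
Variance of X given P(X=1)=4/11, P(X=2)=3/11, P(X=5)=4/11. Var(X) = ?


E[X] = 30/11, E[X^2] = 116/11
Var(X) = E[X^2] - (E[X])^2 = 116/11 - (30/11)^2 = 376/121

376/121


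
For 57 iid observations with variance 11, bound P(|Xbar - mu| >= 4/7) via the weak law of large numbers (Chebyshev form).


Var(Xbar) = Var(X)/n = 11/57
Chebyshev: P(|Xbar-mu| >= 4/7) <= Var(Xbar)/(4/7)^2 = (11/57)/(16/49) = 539/912

539/912


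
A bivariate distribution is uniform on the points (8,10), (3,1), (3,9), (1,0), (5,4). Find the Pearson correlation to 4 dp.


Cov(X,Y) = 6.8000, Var(X) = 5.6000, Var(Y) = 16.5600
rho = Cov/(sqrt(VarX)*sqrt(VarY)) = 0.7061

0.7061


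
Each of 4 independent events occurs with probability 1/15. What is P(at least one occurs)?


P(at least one) = 1 - P(none)
P(none) = (1 - 1/15)^4 = (14/15)^4 = 38416/50625
P(at least one) = 1 - 38416/50625 = 12209/50625

12209/50625


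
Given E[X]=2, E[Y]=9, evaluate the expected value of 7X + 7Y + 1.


E[7X + 7Y + 1] = 7*E[X] + 7*E[Y] + 1
= (7)*(2) + (7)*(9) + (1)
= 14 + 63 + 1 = 78

78


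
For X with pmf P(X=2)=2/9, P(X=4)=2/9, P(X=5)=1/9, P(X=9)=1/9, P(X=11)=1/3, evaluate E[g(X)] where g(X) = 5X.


E[5X] = sum(g(x)*P(x))
= 10*2/9 + 20*2/9 + 25*1/9 + 45*1/9 + 55*1/3
= 295/9

295/9


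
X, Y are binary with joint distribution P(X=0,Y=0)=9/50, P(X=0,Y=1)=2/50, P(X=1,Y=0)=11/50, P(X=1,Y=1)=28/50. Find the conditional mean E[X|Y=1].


P(Y=1) = 30/50
E[X|Y=1] = (0*2 + 1*28)/30 = 28/30 = 14/15

14/15


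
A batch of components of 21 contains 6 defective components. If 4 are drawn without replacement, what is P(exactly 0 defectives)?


P(X=0) = C(6,0)*C(15,4) / C(21,4)
= 1*1365 / 5985
= 1365/5985 = 13/57

13/57


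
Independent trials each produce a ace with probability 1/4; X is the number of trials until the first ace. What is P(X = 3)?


P(X=3) = (1-p)^2 * p = (3/4)^2 * 1/4
= 9/16 * 1/4 = 9/64

9/64


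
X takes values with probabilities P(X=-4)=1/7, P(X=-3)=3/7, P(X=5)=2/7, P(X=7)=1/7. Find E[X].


E[X] = sum(x * P(x))
= -4*1/7 - 3*3/7 + 5*2/7 + 7*1/7
= 4/7

4/7


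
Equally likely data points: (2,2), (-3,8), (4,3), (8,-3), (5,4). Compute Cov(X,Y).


E[X]=16/5, E[Y]=14/5, E[XY]=-12/5
Cov(X,Y) = E[XY] - E[X]E[Y] = -12/5 - 16/5*14/5 = -284/25

-284/25


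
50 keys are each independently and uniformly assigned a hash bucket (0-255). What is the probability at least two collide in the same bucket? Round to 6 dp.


P(all different) = prod((256-i)/256 for i=0..49) = 0.005932
P(at least one match) = 1 - 0.005932 = 0.994068

0.994068


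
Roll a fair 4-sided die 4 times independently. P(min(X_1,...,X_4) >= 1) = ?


P(min >= 1) = P(all X_i >= 1) = (P(X_1 >= 1))^4
= (4/4)^4 = 1^4 = 1

1


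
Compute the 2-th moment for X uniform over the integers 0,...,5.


E[X^2] = (1/6) * sum(x^2 for x=0..5)
= 55/6

55/6


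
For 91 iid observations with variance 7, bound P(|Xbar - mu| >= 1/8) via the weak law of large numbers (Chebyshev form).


Var(Xbar) = Var(X)/n = 7/91
Chebyshev: P(|Xbar-mu| >= 1/8) <= Var(Xbar)/(1/8)^2 = (1/13)/(1/64) = 64/13
Bound exceeds 1, so trivial bound: 1

1


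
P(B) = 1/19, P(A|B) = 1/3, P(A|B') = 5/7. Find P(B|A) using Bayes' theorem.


P(A) = P(A|B)P(B) + P(A|B')P(B') = 1/3*1/19 + 5/7*18/19 = 277/399
P(B|A) = P(A|B)P(B)/P(A) = (1/57)/(277/399) = 7/277

7/277


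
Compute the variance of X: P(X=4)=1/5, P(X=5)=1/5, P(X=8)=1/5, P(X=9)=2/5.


E[X] = 7, E[X^2] = 267/5
Var(X) = E[X^2] - (E[X])^2 = 267/5 - (7)^2 = 22/5

22/5


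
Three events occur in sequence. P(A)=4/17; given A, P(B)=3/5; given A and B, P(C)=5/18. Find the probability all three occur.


P(A∩B∩C) = P(A) * P(B|A) * P(C|A∩B)
= 4/17 * 3/5 * 5/18
= 12/85 * 5/18 = 2/51

2/51


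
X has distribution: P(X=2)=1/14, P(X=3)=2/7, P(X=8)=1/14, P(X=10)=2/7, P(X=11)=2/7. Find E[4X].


E[4X] = sum(g(x)*P(x))
= 8*1/14 + 12*2/7 + 32*1/14 + 40*2/7 + 44*2/7
= 212/7

212/7


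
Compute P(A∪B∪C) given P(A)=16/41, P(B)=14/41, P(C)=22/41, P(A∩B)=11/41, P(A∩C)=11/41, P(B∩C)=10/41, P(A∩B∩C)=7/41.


P(A∪B∪C) = P(A)+P(B)+P(C) - P(AB)-P(AC)-P(BC) + P(ABC)
= 16/41+14/41+22/41 - 11/41-11/41-10/41 + 7/41
= 27/41

27/41


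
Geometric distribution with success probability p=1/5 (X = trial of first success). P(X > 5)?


P(X > 5) = P(first 5 trials all fail) = (1-p)^5 = (4/5)^5 = 1024/3125

1024/3125


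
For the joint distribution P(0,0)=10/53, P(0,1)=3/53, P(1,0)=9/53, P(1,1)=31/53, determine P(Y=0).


P(Y=0) = P(0,0)+P(1,0) = 10/53 + 9/53 = 19/53

19/53


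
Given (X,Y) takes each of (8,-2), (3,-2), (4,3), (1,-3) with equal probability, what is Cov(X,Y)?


E[X]=4, E[Y]=-1, E[XY]=-13/4
Cov(X,Y) = E[XY] - E[X]E[Y] = -13/4 - 4*-1 = 3/4

3/4


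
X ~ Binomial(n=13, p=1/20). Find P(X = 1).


P(X=1) = C(13,1) * p^1 * (1-p)^12
= 13 * 1/20 * 2213314919066161/4096000000000000
= 28773093947860093/81920000000000000

28773093947860093/81920000000000000


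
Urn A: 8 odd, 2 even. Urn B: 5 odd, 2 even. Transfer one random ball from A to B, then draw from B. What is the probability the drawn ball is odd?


P(transfer odd) = 8/10 = 4/5; P(transfer even) = 1/5
If odd transferred: Urn II has 6 odd of 8, so P(odd|odd moved) = 3/4
If even transferred: Urn II has 5 odd of 8, so P(odd|even moved) = 5/8
By total probability: P(odd) = 4/5*3/4 + 1/5*5/8 = 29/40

29/40


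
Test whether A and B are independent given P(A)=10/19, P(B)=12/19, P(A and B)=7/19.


P(A)*P(B) = 10/19*12/19 = 120/361
P(A∩B) = 7/19 != 120/361, so not independent

No, A and B are not independent


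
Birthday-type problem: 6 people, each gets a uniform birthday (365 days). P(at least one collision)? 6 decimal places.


P(all different) = prod((365-i)/365 for i=0..5) = 0.959538
P(at least one match) = 1 - 0.959538 = 0.040462

0.040462


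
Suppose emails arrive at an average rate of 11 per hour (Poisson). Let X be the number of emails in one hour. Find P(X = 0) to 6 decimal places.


P(X=0) = e^(-11) * 11^0 / 0!
≈ 0.00001670170079 * 1 / 1
≈ 0.000017

0.000017


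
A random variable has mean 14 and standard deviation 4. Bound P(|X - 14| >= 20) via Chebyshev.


k = 20/4 = 5
Chebyshev: P(|X-mu| >= k*sigma) <= 1/k^2 = 1/5^2 = 1/25

1/25


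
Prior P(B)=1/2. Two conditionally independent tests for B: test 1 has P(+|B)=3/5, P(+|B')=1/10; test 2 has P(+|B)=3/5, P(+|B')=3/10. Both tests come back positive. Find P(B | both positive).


After test 1: P(+) = 3/5*1/2 + 1/10*1/2 = 7/20
P(B|+) = (3/10)/(7/20) = 6/7
After test 2 (use post1 as new prior): P(+) = 3/5*6/7 + 3/10*1/7 = 39/70
P(B|+,+) = (18/35)/(39/70) = 12/13

12/13


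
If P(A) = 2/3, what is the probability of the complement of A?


P(A') = 1 - P(A) = 1 - 2/3 = 1/3

1/3


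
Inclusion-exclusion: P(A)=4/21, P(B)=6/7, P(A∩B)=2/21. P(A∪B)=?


P(A∪B) = P(A) + P(B) - P(A∩B)
= 4/21 + 6/7 - 2/21 = 20/21

20/21


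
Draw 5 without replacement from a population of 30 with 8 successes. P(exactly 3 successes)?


P(X=3) = C(8,3)*C(22,2) / C(30,5)
= 56*231 / 142506
= 12936/142506 = 308/3393

308/3393


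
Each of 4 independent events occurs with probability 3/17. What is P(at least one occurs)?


P(at least one) = 1 - P(none)
P(none) = (1 - 3/17)^4 = (14/17)^4 = 38416/83521
P(at least one) = 1 - 38416/83521 = 45105/83521

45105/83521


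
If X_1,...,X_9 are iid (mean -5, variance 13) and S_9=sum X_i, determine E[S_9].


E[S_n] = n*E[X_1] = 9*-5 = -45

-45


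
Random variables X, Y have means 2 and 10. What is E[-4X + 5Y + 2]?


E[-4X + 5Y + 2] = -4*E[X] + 5*E[Y] + 2
= (-4)*(2) + (5)*(10) + (2)
= -8 + 50 + 2 = 44

44


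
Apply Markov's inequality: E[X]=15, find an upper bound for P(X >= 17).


Markov: P(X >= a) <= E[X]/a
P(X >= 17) <= 15/17

15/17


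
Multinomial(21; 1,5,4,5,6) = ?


21! = 51090942171709440000
Denominator: 1!=1 * 5!=120 * 4!=24 * 5!=120 * 6!=720
Coefficient = 51090942171709440000 / 248832000 = 205323037920

205323037920


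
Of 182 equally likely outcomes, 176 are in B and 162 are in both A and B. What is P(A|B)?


P(A|B) = P(A∩B)/P(B) = (162/182)/(176/182) = 162/176 = 81/88

81/88


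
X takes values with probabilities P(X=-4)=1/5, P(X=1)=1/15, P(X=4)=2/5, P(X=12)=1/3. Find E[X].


E[X] = sum(x * P(x))
= -4*1/5 + 1*1/15 + 4*2/5 + 12*1/3
= 73/15

73/15


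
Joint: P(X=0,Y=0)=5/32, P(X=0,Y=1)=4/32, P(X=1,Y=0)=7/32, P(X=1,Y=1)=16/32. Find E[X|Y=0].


P(Y=0) = 12/32
E[X|Y=0] = (0*5 + 1*7)/12 = 7/12

7/12


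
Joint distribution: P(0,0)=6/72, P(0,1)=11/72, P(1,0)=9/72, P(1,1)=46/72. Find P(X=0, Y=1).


Read from table: P(X=0, Y=1) = 11/72

11/72


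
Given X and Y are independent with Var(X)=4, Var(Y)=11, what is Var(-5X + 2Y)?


Independence => Cov(X,Y)=0
Var(-5X + 2Y) = (-5)^2*Var(X) + 2^2*Var(Y)
= 25*4 + 4*11 = 144

144


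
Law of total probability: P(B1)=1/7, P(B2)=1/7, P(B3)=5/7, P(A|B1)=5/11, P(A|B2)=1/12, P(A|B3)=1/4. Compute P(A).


P(A) = P(A|B1)P(B1) + P(A|B2)P(B2) + P(A|B3)P(B3)
= 5/11*1/7 + 1/12*1/7 + 1/4*5/7
= 5/77 + 1/84 + 5/28 = 59/231

59/231


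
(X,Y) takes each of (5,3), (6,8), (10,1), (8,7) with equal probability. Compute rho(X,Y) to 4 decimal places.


Cov(X,Y) = -2.1875, Var(X) = 3.6875, Var(Y) = 8.1875
rho = Cov/(sqrt(VarX)*sqrt(VarY)) = -0.3981

-0.3981


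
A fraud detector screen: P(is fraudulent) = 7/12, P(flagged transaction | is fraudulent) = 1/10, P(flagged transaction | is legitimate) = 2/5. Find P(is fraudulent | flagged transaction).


P(A) = P(A|B)P(B) + P(A|B')P(B') = 1/10*7/12 + 2/5*5/12 = 9/40
P(B|A) = P(A|B)P(B)/P(A) = (7/120)/(9/40) = 7/27

7/27


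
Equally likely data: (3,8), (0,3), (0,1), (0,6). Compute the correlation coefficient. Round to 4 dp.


Cov(X,Y) = 2.6250, Var(X) = 1.6875, Var(Y) = 7.2500
rho = Cov/(sqrt(VarX)*sqrt(VarY)) = 0.7505

0.7505


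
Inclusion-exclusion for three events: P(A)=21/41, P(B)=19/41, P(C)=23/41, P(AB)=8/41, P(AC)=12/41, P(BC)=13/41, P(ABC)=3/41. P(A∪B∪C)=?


P(A∪B∪C) = P(A)+P(B)+P(C) - P(AB)-P(AC)-P(BC) + P(ABC)
= 21/41+19/41+23/41 - 8/41-12/41-13/41 + 3/41
= 33/41

33/41


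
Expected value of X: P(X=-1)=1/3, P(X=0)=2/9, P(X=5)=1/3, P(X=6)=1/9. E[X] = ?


E[X] = sum(x * P(x))
= -1*1/3 + 0*2/9 + 5*1/3 + 6*1/9
= 2

2


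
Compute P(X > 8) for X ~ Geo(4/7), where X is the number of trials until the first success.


P(X > 8) = P(first 8 trials all fail) = (1-p)^8 = (3/7)^8 = 6561/5764801

6561/5764801
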